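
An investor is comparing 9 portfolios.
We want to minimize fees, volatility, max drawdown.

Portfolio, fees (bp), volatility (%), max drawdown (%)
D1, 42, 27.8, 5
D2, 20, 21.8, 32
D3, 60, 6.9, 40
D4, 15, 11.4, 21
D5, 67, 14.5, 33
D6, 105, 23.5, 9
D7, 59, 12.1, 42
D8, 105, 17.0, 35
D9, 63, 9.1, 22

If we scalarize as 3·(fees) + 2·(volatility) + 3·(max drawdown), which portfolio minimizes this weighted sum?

D1: 3·42 + 2·27.8 + 3·5 = 196.6
D2: 3·20 + 2·21.8 + 3·32 = 199.6
D3: 3·60 + 2·6.9 + 3·40 = 313.8
D4: 3·15 + 2·11.4 + 3·21 = 130.8
D5: 3·67 + 2·14.5 + 3·33 = 329.0
D6: 3·105 + 2·23.5 + 3·9 = 389.0
D7: 3·59 + 2·12.1 + 3·42 = 327.2
D8: 3·105 + 2·17.0 + 3·35 = 454.0
D9: 3·63 + 2·9.1 + 3·22 = 273.2
Lowest: D4 at 130.8.

D4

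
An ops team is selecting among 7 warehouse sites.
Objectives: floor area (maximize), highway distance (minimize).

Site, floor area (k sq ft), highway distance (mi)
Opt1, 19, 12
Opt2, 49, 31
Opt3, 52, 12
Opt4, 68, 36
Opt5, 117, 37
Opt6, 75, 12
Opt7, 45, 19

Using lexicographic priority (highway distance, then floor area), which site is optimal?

First minimize highway distance: best is 12, kept {Opt1, Opt3, Opt6}.
Then maximize floor area: best is 75, kept {Opt6}.

Opt6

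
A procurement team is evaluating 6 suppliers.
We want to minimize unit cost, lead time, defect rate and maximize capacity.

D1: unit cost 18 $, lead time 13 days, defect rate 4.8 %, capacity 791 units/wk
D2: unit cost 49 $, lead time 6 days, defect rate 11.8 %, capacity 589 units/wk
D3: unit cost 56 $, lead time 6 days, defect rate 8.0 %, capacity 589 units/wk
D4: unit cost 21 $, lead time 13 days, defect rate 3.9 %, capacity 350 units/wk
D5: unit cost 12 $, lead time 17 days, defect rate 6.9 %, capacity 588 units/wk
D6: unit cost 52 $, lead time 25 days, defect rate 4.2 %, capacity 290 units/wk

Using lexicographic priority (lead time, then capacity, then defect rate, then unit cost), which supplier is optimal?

First minimize lead time: best is 6, kept {D2, D3}.
Then maximize capacity: best is 589, kept {D2, D3}.
Then minimize defect rate: best is 8.0, kept {D3}.

D3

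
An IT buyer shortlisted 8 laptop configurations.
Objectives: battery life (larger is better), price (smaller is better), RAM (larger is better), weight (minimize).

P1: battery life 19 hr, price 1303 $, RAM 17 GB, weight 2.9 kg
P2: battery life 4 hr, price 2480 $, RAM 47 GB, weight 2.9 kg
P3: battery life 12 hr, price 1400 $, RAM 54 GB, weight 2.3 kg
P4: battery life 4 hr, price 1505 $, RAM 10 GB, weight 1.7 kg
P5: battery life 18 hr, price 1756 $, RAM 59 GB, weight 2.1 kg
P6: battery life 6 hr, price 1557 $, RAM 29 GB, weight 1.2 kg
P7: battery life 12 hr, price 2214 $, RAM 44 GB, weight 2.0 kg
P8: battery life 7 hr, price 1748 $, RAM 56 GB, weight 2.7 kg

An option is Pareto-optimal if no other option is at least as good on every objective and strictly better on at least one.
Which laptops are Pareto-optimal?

P1: not dominated (best battery life).
P2: dominated by P3 (battery life 12≥4, price 1400≤2480, RAM 54≥47, weight 2.3≤2.9).
P3: not dominated.
P4: not dominated.
P5: not dominated (best RAM).
P6: not dominated (best weight).
P7: not dominated.
P8: not dominated.

P1, P3, P4, P5, P6, P7, P8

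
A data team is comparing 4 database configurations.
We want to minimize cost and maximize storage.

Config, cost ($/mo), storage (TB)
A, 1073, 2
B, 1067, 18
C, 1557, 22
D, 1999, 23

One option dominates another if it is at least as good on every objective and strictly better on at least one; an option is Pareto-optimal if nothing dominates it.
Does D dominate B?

No

D vs B: D is worse on cost (1999 vs 1067), so it does not dominate B.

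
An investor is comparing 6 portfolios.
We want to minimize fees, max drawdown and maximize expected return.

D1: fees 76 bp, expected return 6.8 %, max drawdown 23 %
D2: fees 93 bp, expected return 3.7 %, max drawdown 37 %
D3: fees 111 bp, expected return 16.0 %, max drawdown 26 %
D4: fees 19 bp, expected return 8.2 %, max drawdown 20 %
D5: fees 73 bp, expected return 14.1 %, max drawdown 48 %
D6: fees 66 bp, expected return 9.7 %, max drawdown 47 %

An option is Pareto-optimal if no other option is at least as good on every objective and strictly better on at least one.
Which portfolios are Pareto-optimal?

D1: dominated by D4 (fees 19≤76, expected return 8.2≥6.8, max drawdown 20≤23).
D2: dominated by D1 (fees 76≤93, expected return 6.8≥3.7, max drawdown 23≤37).
D3: not dominated (best expected return).
D4: not dominated (best fees).
D5: not dominated.
D6: not dominated.

D3, D4, D5, D6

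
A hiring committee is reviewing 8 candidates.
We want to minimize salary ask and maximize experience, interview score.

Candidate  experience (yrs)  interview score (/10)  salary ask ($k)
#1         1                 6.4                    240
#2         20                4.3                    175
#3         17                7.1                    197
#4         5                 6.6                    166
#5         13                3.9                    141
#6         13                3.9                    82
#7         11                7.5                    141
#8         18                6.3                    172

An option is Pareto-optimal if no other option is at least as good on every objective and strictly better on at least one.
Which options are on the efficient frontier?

#2, #3, #6, #7, #8

#1: dominated by #3 (experience 17≥1, interview score 7.1≥6.4, salary ask 197≤240).
#2: not dominated (best experience).
#3: not dominated.
#4: dominated by #7 (experience 11≥5, interview score 7.5≥6.6, salary ask 141≤166).
#5: dominated by #6 (experience 13≥13, interview score 3.9≥3.9, salary ask 82≤141).
#6: not dominated (best salary ask).
#7: not dominated (best interview score).
#8: not dominated.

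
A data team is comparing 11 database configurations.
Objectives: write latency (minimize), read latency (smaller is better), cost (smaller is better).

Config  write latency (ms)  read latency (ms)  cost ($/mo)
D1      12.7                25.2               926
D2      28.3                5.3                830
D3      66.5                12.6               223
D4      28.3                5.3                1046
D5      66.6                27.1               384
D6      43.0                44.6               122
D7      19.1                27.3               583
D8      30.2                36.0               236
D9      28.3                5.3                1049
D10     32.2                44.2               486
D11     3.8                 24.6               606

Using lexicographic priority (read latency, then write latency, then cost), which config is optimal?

D2

First minimize read latency: best is 5.3, kept {D2, D4, D9}.
Then minimize write latency: best is 28.3, kept {D2, D4, D9}.
Then minimize cost: best is 830, kept {D2}.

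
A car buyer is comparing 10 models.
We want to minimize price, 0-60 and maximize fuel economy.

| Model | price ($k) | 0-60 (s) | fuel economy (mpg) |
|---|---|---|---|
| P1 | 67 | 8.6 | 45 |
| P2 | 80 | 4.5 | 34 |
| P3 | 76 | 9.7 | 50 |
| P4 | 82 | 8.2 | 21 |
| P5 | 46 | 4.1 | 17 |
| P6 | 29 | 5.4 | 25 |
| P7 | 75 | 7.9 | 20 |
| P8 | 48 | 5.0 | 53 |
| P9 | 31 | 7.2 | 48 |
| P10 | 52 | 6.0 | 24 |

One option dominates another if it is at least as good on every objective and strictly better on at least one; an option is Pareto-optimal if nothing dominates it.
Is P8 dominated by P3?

No

P3 vs P8: P3 is worse on price (76 vs 48), so it does not dominate P8.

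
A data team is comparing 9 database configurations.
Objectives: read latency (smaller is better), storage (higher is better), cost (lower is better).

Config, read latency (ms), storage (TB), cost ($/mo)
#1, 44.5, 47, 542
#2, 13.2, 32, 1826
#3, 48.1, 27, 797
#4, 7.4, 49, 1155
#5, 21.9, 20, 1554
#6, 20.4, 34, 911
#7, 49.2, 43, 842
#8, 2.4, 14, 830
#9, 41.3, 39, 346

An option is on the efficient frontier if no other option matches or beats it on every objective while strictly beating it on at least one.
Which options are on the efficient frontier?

#1, #4, #6, #8, #9

#1: not dominated.
#2: dominated by #4 (read latency 7.4≤13.2, storage 49≥32, cost 1155≤1826).
#3: dominated by #1 (read latency 44.5≤48.1, storage 47≥27, cost 542≤797).
#4: not dominated (best storage).
#5: dominated by #4 (read latency 7.4≤21.9, storage 49≥20, cost 1155≤1554).
#6: not dominated.
#7: dominated by #1 (read latency 44.5≤49.2, storage 47≥43, cost 542≤842).
#8: not dominated (best read latency).
#9: not dominated (best cost).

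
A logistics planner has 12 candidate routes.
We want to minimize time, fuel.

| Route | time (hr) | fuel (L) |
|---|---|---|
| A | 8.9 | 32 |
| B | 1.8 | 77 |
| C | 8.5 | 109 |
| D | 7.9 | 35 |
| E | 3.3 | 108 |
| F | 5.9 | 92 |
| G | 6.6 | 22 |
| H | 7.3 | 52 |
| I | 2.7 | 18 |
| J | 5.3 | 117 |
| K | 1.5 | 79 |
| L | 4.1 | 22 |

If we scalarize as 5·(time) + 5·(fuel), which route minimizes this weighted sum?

A: 5·8.9 + 5·32 = 204.5
B: 5·1.8 + 5·77 = 394.0
C: 5·8.5 + 5·109 = 587.5
D: 5·7.9 + 5·35 = 214.5
E: 5·3.3 + 5·108 = 556.5
F: 5·5.9 + 5·92 = 489.5
G: 5·6.6 + 5·22 = 143.0
H: 5·7.3 + 5·52 = 296.5
I: 5·2.7 + 5·18 = 103.5
J: 5·5.3 + 5·117 = 611.5
K: 5·1.5 + 5·79 = 402.5
L: 5·4.1 + 5·22 = 130.5
Lowest: I at 103.5.

I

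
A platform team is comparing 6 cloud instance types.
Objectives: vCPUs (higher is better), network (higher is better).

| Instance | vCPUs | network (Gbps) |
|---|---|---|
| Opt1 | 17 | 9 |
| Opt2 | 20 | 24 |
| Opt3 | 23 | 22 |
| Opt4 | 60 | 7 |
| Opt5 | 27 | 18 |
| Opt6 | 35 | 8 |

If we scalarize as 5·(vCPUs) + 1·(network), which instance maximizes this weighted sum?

Opt4

Opt1: 5·17 + 1·9 = 94
Opt2: 5·20 + 1·24 = 124
Opt3: 5·23 + 1·22 = 137
Opt4: 5·60 + 1·7 = 307
Opt5: 5·27 + 1·18 = 153
Opt6: 5·35 + 1·8 = 183
Highest: Opt4 at 307.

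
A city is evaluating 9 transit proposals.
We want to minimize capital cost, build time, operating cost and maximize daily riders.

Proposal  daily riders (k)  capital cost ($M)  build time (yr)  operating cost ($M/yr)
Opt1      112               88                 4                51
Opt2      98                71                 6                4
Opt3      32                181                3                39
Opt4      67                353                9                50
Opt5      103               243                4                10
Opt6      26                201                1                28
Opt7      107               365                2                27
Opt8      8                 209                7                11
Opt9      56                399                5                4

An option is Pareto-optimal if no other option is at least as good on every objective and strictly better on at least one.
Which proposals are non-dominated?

Opt1: not dominated (best daily riders).
Opt2: not dominated (best capital cost).
Opt3: not dominated.
Opt4: dominated by Opt2 (daily riders 98≥67, capital cost 71≤353, build time 6≤9, operating cost 4≤50).
Opt5: not dominated.
Opt6: not dominated (best build time).
Opt7: not dominated.
Opt8: dominated by Opt2 (daily riders 98≥8, capital cost 71≤209, build time 6≤7, operating cost 4≤11).
Opt9: not dominated.

Opt1, Opt2, Opt3, Opt5, Opt6, Opt7, Opt9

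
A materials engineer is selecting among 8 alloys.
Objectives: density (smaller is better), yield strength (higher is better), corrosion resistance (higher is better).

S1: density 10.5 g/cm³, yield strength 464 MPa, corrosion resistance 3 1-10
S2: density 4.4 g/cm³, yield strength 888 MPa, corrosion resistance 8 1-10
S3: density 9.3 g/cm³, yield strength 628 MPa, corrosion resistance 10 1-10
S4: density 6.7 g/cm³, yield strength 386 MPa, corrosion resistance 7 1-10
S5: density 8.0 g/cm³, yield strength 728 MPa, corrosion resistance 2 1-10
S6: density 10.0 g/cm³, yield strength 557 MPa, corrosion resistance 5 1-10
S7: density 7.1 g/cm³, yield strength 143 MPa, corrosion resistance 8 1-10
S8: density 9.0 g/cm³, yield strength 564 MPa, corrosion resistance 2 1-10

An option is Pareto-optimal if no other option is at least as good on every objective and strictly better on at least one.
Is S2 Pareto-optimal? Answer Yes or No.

Yes

S1: worse on density (10.5 vs 4.4).
S3: worse on density (9.3 vs 4.4).
S4: worse on density (6.7 vs 4.4).
S5: worse on density (8.0 vs 4.4).
S6: worse on density (10.0 vs 4.4).
S7: worse on density (7.1 vs 4.4).
S8: worse on density (9.0 vs 4.4).
No option is at least as good as S2 on every objective and strictly better on one.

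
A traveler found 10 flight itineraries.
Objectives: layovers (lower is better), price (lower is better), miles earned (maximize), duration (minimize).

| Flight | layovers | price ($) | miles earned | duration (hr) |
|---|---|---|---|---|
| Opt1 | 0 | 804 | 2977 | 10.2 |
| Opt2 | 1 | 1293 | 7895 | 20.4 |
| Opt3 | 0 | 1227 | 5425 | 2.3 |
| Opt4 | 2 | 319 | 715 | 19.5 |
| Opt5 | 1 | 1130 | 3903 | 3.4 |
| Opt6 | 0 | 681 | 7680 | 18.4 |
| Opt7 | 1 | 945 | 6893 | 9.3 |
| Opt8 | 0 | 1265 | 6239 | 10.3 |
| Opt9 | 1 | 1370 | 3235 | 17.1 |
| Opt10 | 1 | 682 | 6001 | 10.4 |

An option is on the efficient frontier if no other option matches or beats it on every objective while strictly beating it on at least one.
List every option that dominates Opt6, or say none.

none

Opt1: worse on price (804 vs 681).
Opt2: worse on layovers (1 vs 0).
Opt3: worse on price (1227 vs 681).
Opt4: worse on layovers (2 vs 0).
Opt5: worse on layovers (1 vs 0).
Opt7: worse on layovers (1 vs 0).
Opt8: worse on price (1265 vs 681).
Opt9: worse on layovers (1 vs 0).
Opt10: worse on layovers (1 vs 0).
No option dominates Opt6.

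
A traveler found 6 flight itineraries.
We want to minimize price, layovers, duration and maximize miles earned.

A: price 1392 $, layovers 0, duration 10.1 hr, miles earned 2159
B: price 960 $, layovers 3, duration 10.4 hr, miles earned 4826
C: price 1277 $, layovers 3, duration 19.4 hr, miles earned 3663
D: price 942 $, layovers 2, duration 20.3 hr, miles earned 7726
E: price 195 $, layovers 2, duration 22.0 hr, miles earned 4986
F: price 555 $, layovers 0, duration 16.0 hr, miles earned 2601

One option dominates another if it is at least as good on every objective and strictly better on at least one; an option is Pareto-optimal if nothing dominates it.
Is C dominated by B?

Yes

B vs C: price 960≤1277, layovers 3≤3, duration 10.4≤19.4, miles earned 4826≥3663 — B is at least as good on every objective with at least one strict improvement.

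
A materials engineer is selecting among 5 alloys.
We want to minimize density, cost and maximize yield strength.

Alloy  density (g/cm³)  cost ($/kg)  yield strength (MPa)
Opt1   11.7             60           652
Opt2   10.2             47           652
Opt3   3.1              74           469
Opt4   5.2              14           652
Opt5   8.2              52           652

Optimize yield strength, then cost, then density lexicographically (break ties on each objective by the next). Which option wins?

First maximize yield strength: best is 652, kept {Opt1, Opt2, Opt4, Opt5}.
Then minimize cost: best is 14, kept {Opt4}.

Opt4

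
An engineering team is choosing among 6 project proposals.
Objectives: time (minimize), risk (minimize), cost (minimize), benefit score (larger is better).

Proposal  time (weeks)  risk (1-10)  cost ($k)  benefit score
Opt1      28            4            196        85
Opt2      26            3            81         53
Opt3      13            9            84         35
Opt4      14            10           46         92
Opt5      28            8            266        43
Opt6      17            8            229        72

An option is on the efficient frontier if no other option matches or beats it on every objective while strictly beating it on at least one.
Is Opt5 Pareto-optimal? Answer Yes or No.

Opt1 vs Opt5: time 28≤28, risk 4≤8, cost 196≤266, benefit score 85≥43 — Opt1 is at least as good on every objective and strictly better on at least one, so Opt1 dominates Opt5.

No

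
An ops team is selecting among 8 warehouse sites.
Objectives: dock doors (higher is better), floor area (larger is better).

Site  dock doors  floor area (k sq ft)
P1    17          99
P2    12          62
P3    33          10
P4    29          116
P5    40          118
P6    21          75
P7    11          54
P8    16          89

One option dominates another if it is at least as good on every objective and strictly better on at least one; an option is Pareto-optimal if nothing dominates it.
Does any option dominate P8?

P1 vs P8: dock doors 17≥16, floor area 99≥89 — P1 is at least as good on every objective and strictly better on at least one, so P1 dominates P8.

Yes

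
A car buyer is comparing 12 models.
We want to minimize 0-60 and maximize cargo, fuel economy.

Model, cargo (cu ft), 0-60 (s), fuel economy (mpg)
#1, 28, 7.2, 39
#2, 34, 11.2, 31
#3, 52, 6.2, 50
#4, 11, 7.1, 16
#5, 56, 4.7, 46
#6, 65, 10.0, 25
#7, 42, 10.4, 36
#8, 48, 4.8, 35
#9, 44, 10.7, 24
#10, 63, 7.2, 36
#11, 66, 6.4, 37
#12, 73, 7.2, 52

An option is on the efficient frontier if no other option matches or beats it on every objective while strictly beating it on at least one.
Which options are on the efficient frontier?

#3, #5, #11, #12

#1: dominated by #3 (cargo 52≥28, 0-60 6.2≤7.2, fuel economy 50≥39).
#2: dominated by #3 (cargo 52≥34, 0-60 6.2≤11.2, fuel economy 50≥31).
#3: not dominated.
#4: dominated by #3 (cargo 52≥11, 0-60 6.2≤7.1, fuel economy 50≥16).
#5: not dominated (best 0-60).
#6: dominated by #11 (cargo 66≥65, 0-60 6.4≤10.0, fuel economy 37≥25).
#7: dominated by #3 (cargo 52≥42, 0-60 6.2≤10.4, fuel economy 50≥36).
#8: dominated by #5 (cargo 56≥48, 0-60 4.7≤4.8, fuel economy 46≥35).
#9: dominated by #3 (cargo 52≥44, 0-60 6.2≤10.7, fuel economy 50≥24).
#10: dominated by #11 (cargo 66≥63, 0-60 6.4≤7.2, fuel economy 37≥36).
#11: not dominated.
#12: not dominated (best cargo).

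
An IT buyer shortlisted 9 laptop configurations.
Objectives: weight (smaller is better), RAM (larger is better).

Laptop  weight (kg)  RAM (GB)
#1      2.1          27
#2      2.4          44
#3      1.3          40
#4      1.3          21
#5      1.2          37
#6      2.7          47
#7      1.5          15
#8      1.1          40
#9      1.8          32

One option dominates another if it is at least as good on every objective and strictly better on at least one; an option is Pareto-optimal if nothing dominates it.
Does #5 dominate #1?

Yes

#5 vs #1: weight 1.2≤2.1, RAM 37≥27 — #5 is at least as good on every objective with at least one strict improvement.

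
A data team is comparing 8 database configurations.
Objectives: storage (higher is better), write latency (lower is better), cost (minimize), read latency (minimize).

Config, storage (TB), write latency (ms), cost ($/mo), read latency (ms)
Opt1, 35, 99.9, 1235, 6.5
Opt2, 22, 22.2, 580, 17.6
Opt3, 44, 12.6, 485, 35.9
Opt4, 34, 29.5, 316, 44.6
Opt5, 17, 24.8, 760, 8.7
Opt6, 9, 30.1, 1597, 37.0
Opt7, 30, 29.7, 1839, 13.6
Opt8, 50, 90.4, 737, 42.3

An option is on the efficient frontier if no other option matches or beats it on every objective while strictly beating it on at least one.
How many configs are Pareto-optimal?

Opt1: not dominated (best read latency).
Opt2: not dominated.
Opt3: not dominated (best write latency).
Opt4: not dominated (best cost).
Opt5: not dominated.
Opt6: dominated by Opt2 (storage 22≥9, write latency 22.2≤30.1, cost 580≤1597, read latency 17.6≤37.0).
Opt7: not dominated.
Opt8: not dominated (best storage).
Pareto-optimal: Opt1, Opt2, Opt3, Opt4, Opt5, Opt7, Opt8 → 7.

7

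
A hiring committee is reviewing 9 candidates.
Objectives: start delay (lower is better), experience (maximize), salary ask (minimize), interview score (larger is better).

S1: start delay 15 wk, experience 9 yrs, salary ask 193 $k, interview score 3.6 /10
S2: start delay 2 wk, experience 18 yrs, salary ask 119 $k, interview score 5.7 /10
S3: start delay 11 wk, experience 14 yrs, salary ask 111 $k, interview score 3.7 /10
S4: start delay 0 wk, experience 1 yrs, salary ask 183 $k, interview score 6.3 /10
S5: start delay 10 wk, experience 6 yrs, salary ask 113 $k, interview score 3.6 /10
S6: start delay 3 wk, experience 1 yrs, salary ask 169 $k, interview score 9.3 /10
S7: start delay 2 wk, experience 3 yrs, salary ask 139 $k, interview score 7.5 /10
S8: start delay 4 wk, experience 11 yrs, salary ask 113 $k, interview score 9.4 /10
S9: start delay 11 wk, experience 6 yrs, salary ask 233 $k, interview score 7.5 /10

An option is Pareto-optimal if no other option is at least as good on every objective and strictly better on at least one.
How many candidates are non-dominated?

6

S1: dominated by S2 (start delay 2≤15, experience 18≥9, salary ask 119≤193, interview score 5.7≥3.6).
S2: not dominated (best experience).
S3: not dominated (best salary ask).
S4: not dominated (best start delay).
S5: dominated by S8 (start delay 4≤10, experience 11≥6, salary ask 113≤113, interview score 9.4≥3.6).
S6: not dominated.
S7: not dominated.
S8: not dominated (best interview score).
S9: dominated by S8 (start delay 4≤11, experience 11≥6, salary ask 113≤233, interview score 9.4≥7.5).
Pareto-optimal: S2, S3, S4, S6, S7, S8 → 6.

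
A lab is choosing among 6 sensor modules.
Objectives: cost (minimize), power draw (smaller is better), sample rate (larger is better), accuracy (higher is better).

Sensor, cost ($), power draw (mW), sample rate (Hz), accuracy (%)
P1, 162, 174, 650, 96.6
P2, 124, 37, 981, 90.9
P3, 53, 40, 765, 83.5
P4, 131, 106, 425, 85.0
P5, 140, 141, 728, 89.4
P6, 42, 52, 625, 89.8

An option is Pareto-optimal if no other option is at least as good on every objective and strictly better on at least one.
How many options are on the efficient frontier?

4

P1: not dominated (best accuracy).
P2: not dominated (best power draw).
P3: not dominated.
P4: dominated by P2 (cost 124≤131, power draw 37≤106, sample rate 981≥425, accuracy 90.9≥85.0).
P5: dominated by P2 (cost 124≤140, power draw 37≤141, sample rate 981≥728, accuracy 90.9≥89.4).
P6: not dominated (best cost).
Pareto-optimal: P1, P2, P3, P6 → 4.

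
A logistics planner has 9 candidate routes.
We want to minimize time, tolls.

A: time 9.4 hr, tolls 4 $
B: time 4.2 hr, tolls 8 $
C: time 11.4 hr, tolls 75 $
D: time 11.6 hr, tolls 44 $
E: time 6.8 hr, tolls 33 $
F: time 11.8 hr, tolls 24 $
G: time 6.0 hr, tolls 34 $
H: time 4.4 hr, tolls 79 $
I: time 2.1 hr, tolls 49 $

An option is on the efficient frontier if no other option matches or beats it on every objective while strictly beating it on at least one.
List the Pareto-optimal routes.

A: not dominated (best tolls).
B: not dominated.
C: dominated by A (time 9.4≤11.4, tolls 4≤75).
D: dominated by A (time 9.4≤11.6, tolls 4≤44).
E: dominated by B (time 4.2≤6.8, tolls 8≤33).
F: dominated by A (time 9.4≤11.8, tolls 4≤24).
G: dominated by B (time 4.2≤6.0, tolls 8≤34).
H: dominated by B (time 4.2≤4.4, tolls 8≤79).
I: not dominated (best time).

A, B, I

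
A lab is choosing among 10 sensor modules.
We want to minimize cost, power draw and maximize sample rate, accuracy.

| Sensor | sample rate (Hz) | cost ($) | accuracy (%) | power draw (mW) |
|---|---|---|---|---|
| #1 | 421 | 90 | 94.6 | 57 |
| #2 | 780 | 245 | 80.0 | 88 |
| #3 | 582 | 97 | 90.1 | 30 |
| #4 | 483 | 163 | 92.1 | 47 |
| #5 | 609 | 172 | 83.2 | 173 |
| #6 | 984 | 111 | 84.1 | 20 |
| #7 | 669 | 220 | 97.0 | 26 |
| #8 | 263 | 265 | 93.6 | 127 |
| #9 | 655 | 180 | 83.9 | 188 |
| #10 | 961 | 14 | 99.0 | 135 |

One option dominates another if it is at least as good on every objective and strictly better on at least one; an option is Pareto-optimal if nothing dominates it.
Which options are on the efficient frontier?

#1: not dominated.
#2: dominated by #6 (sample rate 984≥780, cost 111≤245, accuracy 84.1≥80.0, power draw 20≤88).
#3: not dominated.
#4: not dominated.
#5: dominated by #6 (sample rate 984≥609, cost 111≤172, accuracy 84.1≥83.2, power draw 20≤173).
#6: not dominated (best sample rate).
#7: not dominated.
#8: dominated by #1 (sample rate 421≥263, cost 90≤265, accuracy 94.6≥93.6, power draw 57≤127).
#9: dominated by #6 (sample rate 984≥655, cost 111≤180, accuracy 84.1≥83.9, power draw 20≤188).
#10: not dominated (best cost).

#1, #3, #4, #6, #7, #10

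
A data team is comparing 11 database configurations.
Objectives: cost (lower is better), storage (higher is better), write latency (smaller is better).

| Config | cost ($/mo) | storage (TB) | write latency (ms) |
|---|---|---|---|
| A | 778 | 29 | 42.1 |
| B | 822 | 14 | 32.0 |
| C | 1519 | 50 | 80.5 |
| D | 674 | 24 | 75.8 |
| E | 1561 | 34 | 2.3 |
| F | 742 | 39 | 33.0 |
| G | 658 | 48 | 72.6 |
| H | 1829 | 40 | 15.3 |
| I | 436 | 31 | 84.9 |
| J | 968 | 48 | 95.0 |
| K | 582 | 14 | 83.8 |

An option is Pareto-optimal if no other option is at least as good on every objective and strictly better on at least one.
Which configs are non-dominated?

B, C, E, F, G, H, I, K

A: dominated by F (cost 742≤778, storage 39≥29, write latency 33.0≤42.1).
B: not dominated.
C: not dominated (best storage).
D: dominated by G (cost 658≤674, storage 48≥24, write latency 72.6≤75.8).
E: not dominated (best write latency).
F: not dominated.
G: not dominated.
H: not dominated.
I: not dominated (best cost).
J: dominated by G (cost 658≤968, storage 48≥48, write latency 72.6≤95.0).
K: not dominated.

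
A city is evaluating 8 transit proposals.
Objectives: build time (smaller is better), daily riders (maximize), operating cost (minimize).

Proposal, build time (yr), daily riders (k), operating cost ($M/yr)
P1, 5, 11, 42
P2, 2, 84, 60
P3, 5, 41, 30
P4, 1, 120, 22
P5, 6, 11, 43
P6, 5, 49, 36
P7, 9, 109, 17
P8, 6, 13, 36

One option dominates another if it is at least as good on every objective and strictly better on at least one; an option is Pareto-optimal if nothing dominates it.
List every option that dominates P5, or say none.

P1, P3, P4, P6, P8

P1: build time 5≤6, daily riders 11≥11, operating cost 42≤43 — dominates P5.
P3: build time 5≤6, daily riders 41≥11, operating cost 30≤43 — dominates P5.
P4: build time 1≤6, daily riders 120≥11, operating cost 22≤43 — dominates P5.
P6: build time 5≤6, daily riders 49≥11, operating cost 36≤43 — dominates P5.
P8: build time 6≤6, daily riders 13≥11, operating cost 36≤43 — dominates P5.
Others (P2, P7) are each worse than P5 on at least one objective.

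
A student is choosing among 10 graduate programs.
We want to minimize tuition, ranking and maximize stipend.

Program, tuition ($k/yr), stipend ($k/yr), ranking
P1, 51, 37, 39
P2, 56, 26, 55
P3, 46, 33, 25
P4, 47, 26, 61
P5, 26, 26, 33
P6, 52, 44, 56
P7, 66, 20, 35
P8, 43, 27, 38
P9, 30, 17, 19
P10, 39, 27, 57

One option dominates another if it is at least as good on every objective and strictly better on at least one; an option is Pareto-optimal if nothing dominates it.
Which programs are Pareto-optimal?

P1, P3, P5, P6, P8, P9, P10

P1: not dominated.
P2: dominated by P1 (tuition 51≤56, stipend 37≥26, ranking 39≤55).
P3: not dominated.
P4: dominated by P3 (tuition 46≤47, stipend 33≥26, ranking 25≤61).
P5: not dominated (best tuition).
P6: not dominated (best stipend).
P7: dominated by P3 (tuition 46≤66, stipend 33≥20, ranking 25≤35).
P8: not dominated.
P9: not dominated (best ranking).
P10: not dominated.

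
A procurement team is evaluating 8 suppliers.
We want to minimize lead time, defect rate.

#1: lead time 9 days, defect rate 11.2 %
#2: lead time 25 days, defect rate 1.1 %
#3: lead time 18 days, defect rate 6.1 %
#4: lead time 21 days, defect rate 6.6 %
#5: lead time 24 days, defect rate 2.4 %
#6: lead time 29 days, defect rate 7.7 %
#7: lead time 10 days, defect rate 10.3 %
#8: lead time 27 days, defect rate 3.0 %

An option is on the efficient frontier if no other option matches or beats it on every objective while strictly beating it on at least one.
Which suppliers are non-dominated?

#1: not dominated (best lead time).
#2: not dominated (best defect rate).
#3: not dominated.
#4: dominated by #3 (lead time 18≤21, defect rate 6.1≤6.6).
#5: not dominated.
#6: dominated by #2 (lead time 25≤29, defect rate 1.1≤7.7).
#7: not dominated.
#8: dominated by #2 (lead time 25≤27, defect rate 1.1≤3.0).

#1, #2, #3, #5, #7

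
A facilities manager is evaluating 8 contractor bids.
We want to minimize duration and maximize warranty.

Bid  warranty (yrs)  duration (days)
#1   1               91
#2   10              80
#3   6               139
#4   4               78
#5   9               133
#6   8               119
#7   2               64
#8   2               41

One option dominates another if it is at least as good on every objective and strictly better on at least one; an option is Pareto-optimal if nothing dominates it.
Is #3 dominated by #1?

#1 vs #3: #1 is worse on warranty (1 vs 6), so it does not dominate #3.

No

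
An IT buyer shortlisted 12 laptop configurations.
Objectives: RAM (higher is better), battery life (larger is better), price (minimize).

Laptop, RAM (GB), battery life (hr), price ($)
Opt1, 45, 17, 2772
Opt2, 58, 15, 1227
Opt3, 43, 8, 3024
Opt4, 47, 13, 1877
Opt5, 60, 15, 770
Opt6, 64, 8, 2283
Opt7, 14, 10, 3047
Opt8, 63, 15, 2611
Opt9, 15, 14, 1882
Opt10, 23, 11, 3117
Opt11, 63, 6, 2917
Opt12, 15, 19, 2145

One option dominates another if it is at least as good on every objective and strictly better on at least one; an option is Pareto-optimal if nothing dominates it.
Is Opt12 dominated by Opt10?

Opt10 vs Opt12: Opt10 is worse on battery life (11 vs 19), so it does not dominate Opt12.

No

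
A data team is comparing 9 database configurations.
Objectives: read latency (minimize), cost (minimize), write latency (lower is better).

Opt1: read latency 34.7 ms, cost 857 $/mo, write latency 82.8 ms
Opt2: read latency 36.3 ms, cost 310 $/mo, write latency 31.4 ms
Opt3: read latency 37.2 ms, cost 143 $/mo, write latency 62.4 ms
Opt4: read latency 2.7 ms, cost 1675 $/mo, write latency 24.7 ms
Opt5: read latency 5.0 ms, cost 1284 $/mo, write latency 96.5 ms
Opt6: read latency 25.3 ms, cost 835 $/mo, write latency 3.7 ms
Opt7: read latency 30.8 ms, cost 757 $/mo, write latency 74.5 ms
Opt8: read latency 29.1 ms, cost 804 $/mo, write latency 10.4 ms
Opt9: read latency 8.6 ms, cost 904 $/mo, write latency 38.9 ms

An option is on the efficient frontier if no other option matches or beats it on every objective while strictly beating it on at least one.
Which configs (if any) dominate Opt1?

Opt6, Opt7, Opt8

Opt6: read latency 25.3≤34.7, cost 835≤857, write latency 3.7≤82.8 — dominates Opt1.
Opt7: read latency 30.8≤34.7, cost 757≤857, write latency 74.5≤82.8 — dominates Opt1.
Opt8: read latency 29.1≤34.7, cost 804≤857, write latency 10.4≤82.8 — dominates Opt1.
Others (Opt2, Opt3, Opt4, Opt5, Opt9) are each worse than Opt1 on at least one objective.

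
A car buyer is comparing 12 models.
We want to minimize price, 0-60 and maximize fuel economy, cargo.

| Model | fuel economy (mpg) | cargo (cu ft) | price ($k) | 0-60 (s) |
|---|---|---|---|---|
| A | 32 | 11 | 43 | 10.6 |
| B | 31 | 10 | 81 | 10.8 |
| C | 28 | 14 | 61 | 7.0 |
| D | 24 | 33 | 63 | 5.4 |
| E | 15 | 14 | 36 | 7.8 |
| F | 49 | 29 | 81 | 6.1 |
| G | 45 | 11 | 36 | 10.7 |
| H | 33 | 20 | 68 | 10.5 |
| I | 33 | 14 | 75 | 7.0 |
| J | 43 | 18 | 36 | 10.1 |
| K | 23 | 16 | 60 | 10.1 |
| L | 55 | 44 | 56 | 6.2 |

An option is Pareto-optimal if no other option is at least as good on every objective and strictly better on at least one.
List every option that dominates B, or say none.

A: fuel economy 32≥31, cargo 11≥10, price 43≤81, 0-60 10.6≤10.8 — dominates B.
F: fuel economy 49≥31, cargo 29≥10, price 81≤81, 0-60 6.1≤10.8 — dominates B.
G: fuel economy 45≥31, cargo 11≥10, price 36≤81, 0-60 10.7≤10.8 — dominates B.
H: fuel economy 33≥31, cargo 20≥10, price 68≤81, 0-60 10.5≤10.8 — dominates B.
I: fuel economy 33≥31, cargo 14≥10, price 75≤81, 0-60 7.0≤10.8 — dominates B.
J: fuel economy 43≥31, cargo 18≥10, price 36≤81, 0-60 10.1≤10.8 — dominates B.
L: fuel economy 55≥31, cargo 44≥10, price 56≤81, 0-60 6.2≤10.8 — dominates B.
Others (C, D, E, K) are each worse than B on at least one objective.

A, F, G, H, I, J, L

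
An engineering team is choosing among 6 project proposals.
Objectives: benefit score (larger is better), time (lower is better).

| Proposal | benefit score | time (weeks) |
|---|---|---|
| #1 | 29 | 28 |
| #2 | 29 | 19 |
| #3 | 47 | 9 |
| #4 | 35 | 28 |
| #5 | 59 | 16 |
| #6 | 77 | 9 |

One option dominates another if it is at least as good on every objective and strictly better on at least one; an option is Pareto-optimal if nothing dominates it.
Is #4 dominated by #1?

#1 vs #4: #1 is worse on benefit score (29 vs 35), so it does not dominate #4.

No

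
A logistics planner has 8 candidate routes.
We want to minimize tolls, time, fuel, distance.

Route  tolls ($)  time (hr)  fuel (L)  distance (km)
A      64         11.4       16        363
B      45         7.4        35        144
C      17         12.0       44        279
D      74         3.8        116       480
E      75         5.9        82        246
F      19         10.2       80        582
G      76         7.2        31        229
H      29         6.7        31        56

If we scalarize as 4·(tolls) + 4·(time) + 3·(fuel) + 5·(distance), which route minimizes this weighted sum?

A: 4·64 + 4·11.4 + 3·16 + 5·363 = 2164.6
B: 4·45 + 4·7.4 + 3·35 + 5·144 = 1034.6
C: 4·17 + 4·12.0 + 3·44 + 5·279 = 1643.0
D: 4·74 + 4·3.8 + 3·116 + 5·480 = 3059.2
E: 4·75 + 4·5.9 + 3·82 + 5·246 = 1799.6
F: 4·19 + 4·10.2 + 3·80 + 5·582 = 3266.8
G: 4·76 + 4·7.2 + 3·31 + 5·229 = 1570.8
H: 4·29 + 4·6.7 + 3·31 + 5·56 = 515.8
Lowest: H at 515.8.

H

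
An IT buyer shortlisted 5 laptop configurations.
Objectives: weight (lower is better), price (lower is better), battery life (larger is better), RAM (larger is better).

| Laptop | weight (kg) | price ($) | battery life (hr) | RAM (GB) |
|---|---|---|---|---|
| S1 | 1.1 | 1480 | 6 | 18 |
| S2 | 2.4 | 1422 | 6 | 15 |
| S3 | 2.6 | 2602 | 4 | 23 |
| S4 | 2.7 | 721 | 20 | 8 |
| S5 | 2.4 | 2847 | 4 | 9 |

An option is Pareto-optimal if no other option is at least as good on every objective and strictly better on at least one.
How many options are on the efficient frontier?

4

S1: not dominated (best weight).
S2: not dominated.
S3: not dominated (best RAM).
S4: not dominated (best price).
S5: dominated by S1 (weight 1.1≤2.4, price 1480≤2847, battery life 6≥4, RAM 18≥9).
Pareto-optimal: S1, S2, S3, S4 → 4.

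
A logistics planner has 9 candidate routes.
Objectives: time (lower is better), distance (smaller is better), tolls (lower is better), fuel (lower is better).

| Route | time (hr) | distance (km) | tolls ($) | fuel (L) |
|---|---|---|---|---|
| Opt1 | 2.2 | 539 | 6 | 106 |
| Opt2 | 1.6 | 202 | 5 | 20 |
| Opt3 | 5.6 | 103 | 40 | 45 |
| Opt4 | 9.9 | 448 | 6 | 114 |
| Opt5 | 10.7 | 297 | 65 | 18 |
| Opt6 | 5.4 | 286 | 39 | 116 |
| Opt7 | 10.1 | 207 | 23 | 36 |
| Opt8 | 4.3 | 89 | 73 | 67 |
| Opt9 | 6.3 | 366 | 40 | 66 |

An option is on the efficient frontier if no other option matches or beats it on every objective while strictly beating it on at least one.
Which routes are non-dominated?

Opt2, Opt3, Opt5, Opt8

Opt1: dominated by Opt2 (time 1.6≤2.2, distance 202≤539, tolls 5≤6, fuel 20≤106).
Opt2: not dominated (best time).
Opt3: not dominated.
Opt4: dominated by Opt2 (time 1.6≤9.9, distance 202≤448, tolls 5≤6, fuel 20≤114).
Opt5: not dominated (best fuel).
Opt6: dominated by Opt2 (time 1.6≤5.4, distance 202≤286, tolls 5≤39, fuel 20≤116).
Opt7: dominated by Opt2 (time 1.6≤10.1, distance 202≤207, tolls 5≤23, fuel 20≤36).
Opt8: not dominated (best distance).
Opt9: dominated by Opt2 (time 1.6≤6.3, distance 202≤366, tolls 5≤40, fuel 20≤66).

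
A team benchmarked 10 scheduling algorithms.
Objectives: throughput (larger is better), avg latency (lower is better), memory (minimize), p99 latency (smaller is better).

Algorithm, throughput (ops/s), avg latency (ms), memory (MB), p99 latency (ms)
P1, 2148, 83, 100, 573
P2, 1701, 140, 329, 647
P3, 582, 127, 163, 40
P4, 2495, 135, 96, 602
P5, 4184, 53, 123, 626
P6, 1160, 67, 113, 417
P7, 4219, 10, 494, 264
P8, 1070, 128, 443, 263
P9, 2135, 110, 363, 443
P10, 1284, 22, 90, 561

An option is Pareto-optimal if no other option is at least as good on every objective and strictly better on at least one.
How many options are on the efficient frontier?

9

P1: not dominated.
P2: dominated by P1 (throughput 2148≥1701, avg latency 83≤140, memory 100≤329, p99 latency 573≤647).
P3: not dominated (best p99 latency).
P4: not dominated.
P5: not dominated.
P6: not dominated.
P7: not dominated (best throughput).
P8: not dominated.
P9: not dominated.
P10: not dominated (best memory).
Pareto-optimal: P1, P3, P4, P5, P6, P7, P8, P9, P10 → 9.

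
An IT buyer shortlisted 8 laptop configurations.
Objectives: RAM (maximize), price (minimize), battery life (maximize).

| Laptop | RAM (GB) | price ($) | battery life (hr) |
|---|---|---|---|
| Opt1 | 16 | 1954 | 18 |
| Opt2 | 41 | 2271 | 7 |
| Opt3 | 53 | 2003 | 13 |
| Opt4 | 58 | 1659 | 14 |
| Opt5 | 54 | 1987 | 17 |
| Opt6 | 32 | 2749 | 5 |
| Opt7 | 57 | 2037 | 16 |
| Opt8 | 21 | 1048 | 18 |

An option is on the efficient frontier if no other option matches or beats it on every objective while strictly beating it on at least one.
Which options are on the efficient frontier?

Opt4, Opt5, Opt7, Opt8

Opt1: dominated by Opt8 (RAM 21≥16, price 1048≤1954, battery life 18≥18).
Opt2: dominated by Opt3 (RAM 53≥41, price 2003≤2271, battery life 13≥7).
Opt3: dominated by Opt4 (RAM 58≥53, price 1659≤2003, battery life 14≥13).
Opt4: not dominated (best RAM).
Opt5: not dominated.
Opt6: dominated by Opt2 (RAM 41≥32, price 2271≤2749, battery life 7≥5).
Opt7: not dominated.
Opt8: not dominated (best price).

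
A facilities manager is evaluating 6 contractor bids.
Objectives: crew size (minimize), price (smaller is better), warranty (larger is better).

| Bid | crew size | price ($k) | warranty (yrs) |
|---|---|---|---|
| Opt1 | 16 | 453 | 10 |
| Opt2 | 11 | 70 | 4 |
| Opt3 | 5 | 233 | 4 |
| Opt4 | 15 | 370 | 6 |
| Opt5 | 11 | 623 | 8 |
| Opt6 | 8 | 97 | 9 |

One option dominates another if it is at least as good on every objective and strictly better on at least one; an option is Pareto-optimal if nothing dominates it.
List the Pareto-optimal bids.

Opt1: not dominated (best warranty).
Opt2: not dominated (best price).
Opt3: not dominated (best crew size).
Opt4: dominated by Opt6 (crew size 8≤15, price 97≤370, warranty 9≥6).
Opt5: dominated by Opt6 (crew size 8≤11, price 97≤623, warranty 9≥8).
Opt6: not dominated.

Opt1, Opt2, Opt3, Opt6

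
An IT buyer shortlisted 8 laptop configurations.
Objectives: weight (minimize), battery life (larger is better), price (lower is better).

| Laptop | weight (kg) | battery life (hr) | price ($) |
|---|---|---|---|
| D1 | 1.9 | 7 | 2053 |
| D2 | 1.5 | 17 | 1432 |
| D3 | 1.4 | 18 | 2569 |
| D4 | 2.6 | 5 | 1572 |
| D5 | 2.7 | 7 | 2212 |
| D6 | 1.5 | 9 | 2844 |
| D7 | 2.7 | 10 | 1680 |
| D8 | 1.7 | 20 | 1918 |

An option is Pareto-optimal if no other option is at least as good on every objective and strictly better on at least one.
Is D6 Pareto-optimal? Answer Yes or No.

D2 vs D6: weight 1.5≤1.5, battery life 17≥9, price 1432≤2844 — D2 is at least as good on every objective and strictly better on at least one, so D2 dominates D6.

No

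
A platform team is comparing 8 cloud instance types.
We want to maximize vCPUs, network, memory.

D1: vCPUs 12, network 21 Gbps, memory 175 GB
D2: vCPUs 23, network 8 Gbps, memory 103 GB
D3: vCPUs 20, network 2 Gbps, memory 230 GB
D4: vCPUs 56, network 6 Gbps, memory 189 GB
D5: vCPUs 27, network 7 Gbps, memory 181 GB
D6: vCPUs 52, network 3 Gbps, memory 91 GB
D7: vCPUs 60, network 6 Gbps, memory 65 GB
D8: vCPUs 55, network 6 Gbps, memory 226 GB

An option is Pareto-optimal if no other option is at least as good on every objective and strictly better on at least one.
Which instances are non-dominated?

D1: not dominated (best network).
D2: not dominated.
D3: not dominated (best memory).
D4: not dominated.
D5: not dominated.
D6: dominated by D4 (vCPUs 56≥52, network 6≥3, memory 189≥91).
D7: not dominated (best vCPUs).
D8: not dominated.

D1, D2, D3, D4, D5, D7, D8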